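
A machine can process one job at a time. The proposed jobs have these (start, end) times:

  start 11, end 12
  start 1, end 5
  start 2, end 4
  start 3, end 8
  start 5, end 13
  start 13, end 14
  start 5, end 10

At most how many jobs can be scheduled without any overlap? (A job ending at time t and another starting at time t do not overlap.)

Greedy by earliest finish: after sorting by end time, pick each interval compatible with the last pick.
Sorted by end: (2,4)  (1,5)  (3,8)  (5,10)  (11,12)  (5,13)  (13,14)
take (2,4); take (5,10); take (11,12); skip (5,13); take (13,14).
Selected 4 jobs.

4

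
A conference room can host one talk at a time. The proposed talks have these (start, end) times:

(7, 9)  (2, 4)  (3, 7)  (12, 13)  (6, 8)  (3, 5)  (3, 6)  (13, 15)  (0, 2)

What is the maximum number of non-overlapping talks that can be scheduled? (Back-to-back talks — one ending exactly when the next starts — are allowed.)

Sort by end time and greedily take each interval whose start is ≥ the last chosen end.
By end time: (0,2), (2,4), (3,5), (3,6), (3,7), (6,8), (7,9), (12,13), (13,15).
Pick (0,2); next start ≥ 2 → (2,4); next start ≥ 4 → (6,8); next start ≥ 8 → (12,13); next start ≥ 13 → (13,15).
Selected 5 talks.

5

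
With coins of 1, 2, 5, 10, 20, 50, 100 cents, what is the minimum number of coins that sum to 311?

311 = 3×100 + 1×10 + 1×1
Total coins = 3 + 1 + 1 = 5

5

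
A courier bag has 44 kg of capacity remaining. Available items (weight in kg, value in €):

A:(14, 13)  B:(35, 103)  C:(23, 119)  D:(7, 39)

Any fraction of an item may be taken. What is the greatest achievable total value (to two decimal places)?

199.20

Greedy by value/weight ratio, highest first.
Ratios (sorted): D 5.57, C 5.17, B 2.94, A 0.93
take D (7 @ 39); take C (23 @ 119); take 14/35 of B → 41.20. Capacity used 44/44.
Total value = 199.20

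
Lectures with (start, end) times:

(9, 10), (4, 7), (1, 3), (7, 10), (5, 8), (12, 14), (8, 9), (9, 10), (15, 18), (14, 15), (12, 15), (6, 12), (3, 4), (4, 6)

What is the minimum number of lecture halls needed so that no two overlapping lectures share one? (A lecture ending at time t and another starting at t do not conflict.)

4

The answer is the maximum number of intervals overlapping at any instant.
Events (time:±→running): 1:+→1 3:-→0 3:+→1 4:-→0 4:+→1 4:+→2 5:+→3 6:-→2 6:+→3 7:-→2 7:+→3 8:-→2 8:+→3 9:-→2 9:+→3 9:+→4 … peak 4.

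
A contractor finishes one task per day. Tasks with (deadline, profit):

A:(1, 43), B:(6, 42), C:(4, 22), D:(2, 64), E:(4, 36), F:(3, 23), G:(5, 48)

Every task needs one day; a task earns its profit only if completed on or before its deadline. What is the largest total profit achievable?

256

By profit: D(d2,64), G(d5,48), A(d1,43), B(d6,42), E(d4,36), F(d3,23), C(d4,22)
D→slot 2; G→slot 5; A→slot 1; B→slot 6; E→slot 4; F→slot 3; C skipped.
Profit = 43 + 64 + 23 + 36 + 48 + 42 = 256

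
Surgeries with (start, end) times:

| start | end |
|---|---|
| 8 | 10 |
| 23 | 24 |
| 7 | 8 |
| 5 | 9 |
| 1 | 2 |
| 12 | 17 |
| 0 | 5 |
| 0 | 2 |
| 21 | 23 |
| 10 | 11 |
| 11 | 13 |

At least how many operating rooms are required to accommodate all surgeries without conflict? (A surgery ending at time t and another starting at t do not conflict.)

Count concurrent intervals with a sweep; the peak is the room count.
Events (time:±→running): 0:+→1 0:+→2 1:+→3 … peak 3.

3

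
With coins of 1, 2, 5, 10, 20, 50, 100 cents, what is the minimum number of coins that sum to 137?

5

Greedy: take as many of the largest coin as possible, then repeat with the remainder.
137 − 1×100→37 − 1×20→17 − 1×10→7 − 1×5→2 − 1×2→0
Total coins = 1 + 1 + 1 + 1 + 1 = 5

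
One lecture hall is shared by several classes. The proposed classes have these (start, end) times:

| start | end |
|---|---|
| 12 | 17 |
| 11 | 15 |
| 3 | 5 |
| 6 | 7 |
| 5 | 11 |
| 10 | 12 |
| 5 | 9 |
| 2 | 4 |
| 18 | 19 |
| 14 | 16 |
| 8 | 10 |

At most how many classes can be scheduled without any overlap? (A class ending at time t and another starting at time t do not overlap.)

Greedy by earliest finish: after sorting by end time, pick each interval compatible with the last pick.
By end time: (2,4), (3,5), (6,7), (5,9), (8,10), (5,11), (10,12), (11,15), (14,16), (12,17), (18,19).
Pick (2,4); next start ≥ 4 → (6,7); next start ≥ 7 → (8,10); next start ≥ 10 → (10,12); next start ≥ 12 → (14,16); next start ≥ 16 → (18,19).
Selected 6 classes.

6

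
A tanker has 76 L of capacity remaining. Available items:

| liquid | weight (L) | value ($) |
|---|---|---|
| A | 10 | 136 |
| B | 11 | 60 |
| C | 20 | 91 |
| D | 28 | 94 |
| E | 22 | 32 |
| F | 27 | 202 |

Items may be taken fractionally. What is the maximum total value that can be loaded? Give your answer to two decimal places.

Greedy by value/weight ratio, highest first.
Ratios (sorted): A 13.60, F 7.48, B 5.45, C 4.55, D 3.36, E 1.45
take A (10 @ 136); take F (27 @ 202); take B (11 @ 60); take C (20 @ 91); take 8/28 of D → 26.86. Capacity used 76/76.
Total value = 515.86

515.86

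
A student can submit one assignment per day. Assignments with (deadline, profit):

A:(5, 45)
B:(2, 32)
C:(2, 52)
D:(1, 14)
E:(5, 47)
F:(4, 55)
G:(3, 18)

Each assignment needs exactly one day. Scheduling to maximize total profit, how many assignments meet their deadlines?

Sort by profit descending; place each in the latest free slot ≤ its deadline.
Profit order: F=55 C=52 E=47 A=45 B=32 G=18 D=14
Assign: F→slot 4, C→slot 2, E→slot 5, A→slot 3, B→slot 1, G skipped, D skipped.
Slots: [1:B] [2:C] [3:A] [4:F] [5:E]
5 of 7 scheduled.

5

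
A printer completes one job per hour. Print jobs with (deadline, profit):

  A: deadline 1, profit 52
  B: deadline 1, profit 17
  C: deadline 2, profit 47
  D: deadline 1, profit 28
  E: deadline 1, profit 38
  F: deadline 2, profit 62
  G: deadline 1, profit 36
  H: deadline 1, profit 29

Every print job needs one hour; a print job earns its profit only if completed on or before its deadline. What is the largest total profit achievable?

114

Take jobs in profit order; each goes to the latest open slot no later than its deadline.
Profit order: F=62 A=52 C=47 E=38 G=36 H=29 D=28 B=17
Assign: F→slot 2, A→slot 1, C skipped, E skipped, G skipped, H skipped, D skipped, B skipped.
Slots: [1:A] [2:F]
Profit = 52 + 62 = 114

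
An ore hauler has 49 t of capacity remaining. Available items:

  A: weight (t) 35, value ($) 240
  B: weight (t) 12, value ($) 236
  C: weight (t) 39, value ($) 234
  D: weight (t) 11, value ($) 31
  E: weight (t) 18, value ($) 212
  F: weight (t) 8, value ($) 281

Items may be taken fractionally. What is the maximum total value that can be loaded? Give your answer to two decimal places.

Sort by value per unit weight and fill in that order.
Order: F (281/8=35.12) > B (236/12=19.67) > E (212/18=11.78) > A (240/35=6.86) > C (234/39=6.00) > D (31/11=2.82)
Fill: take F (8 @ 281) → take B (12 @ 236) → take E (18 @ 212) → take 11/35 of A → 75.43; 49/49 used.
Total value = 804.43

804.43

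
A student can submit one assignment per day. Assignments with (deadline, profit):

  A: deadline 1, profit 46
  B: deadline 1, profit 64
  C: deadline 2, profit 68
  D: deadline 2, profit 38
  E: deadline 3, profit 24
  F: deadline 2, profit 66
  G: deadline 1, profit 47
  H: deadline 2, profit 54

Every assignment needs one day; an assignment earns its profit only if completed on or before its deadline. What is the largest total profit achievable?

Take jobs in profit order; each goes to the latest open slot no later than its deadline.
Profit order: C=68 F=66 B=64 H=54 G=47 A=46 D=38 E=24
Assign: C→slot 2, F→slot 1, B skipped, H skipped, G skipped, A skipped, D skipped, E→slot 3.
Slots: [1:F] [2:C] [3:E]
Profit = 66 + 68 + 24 = 158

158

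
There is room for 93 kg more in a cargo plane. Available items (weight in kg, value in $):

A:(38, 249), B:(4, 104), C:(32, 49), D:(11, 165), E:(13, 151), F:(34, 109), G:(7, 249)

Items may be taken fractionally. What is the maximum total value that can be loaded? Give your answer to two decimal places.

982.12

Sort by value per unit weight and fill in that order.
Order: G (249/7=35.57) > B (104/4=26.00) > D (165/11=15.00) > E (151/13=11.62) > A (249/38=6.55) > F (109/34=3.21) > C (49/32=1.53)
Fill: take G (7 @ 249) → take B (4 @ 104) → take D (11 @ 165) → take E (13 @ 151) → take A (38 @ 249) → take 20/34 of F → 64.12; 93/93 used.
Total value = 982.12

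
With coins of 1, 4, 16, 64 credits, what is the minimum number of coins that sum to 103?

Greedy: take as many of the largest coin as possible, then repeat with the remainder.
103 = 1×64 + 2×16 + 1×4 + 3×1
Total coins = 1 + 2 + 1 + 3 = 7

7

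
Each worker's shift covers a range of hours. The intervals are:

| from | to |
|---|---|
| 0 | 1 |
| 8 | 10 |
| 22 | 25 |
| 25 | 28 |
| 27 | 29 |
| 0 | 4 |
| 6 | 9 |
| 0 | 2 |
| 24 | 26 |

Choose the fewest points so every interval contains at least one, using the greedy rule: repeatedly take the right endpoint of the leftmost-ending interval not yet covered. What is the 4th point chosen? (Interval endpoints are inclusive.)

Sort by right endpoint; whenever an interval is uncovered, place a point at its right end.
By right end: [0,1]  [0,2]  [0,4]  [6,9]  [8,10]  [22,25]  [24,26]  [25,28]  [27,29]
[0,1] uncovered → point at 1; [6,9] uncovered → point at 9; [22,25] uncovered → point at 25; [27,29] uncovered → point at 29.
Points: 1, 9, 25, 29 (4 total).

29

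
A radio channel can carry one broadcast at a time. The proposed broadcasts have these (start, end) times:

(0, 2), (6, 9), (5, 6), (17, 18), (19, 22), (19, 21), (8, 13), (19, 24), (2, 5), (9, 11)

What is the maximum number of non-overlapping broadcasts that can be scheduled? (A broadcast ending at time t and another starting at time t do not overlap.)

Order by finish time; keep every interval that doesn't clash with the previous kept one.
Sorted by end: (0,2)  (2,5)  (5,6)  (6,9)  (9,11)  (8,13)  (17,18)  (19,21)  (19,22)  (19,24)
take (0,2); take (2,5); take (5,6); take (6,9); take (9,11); take (17,18); take (19,21).
Selected 7 broadcasts.

7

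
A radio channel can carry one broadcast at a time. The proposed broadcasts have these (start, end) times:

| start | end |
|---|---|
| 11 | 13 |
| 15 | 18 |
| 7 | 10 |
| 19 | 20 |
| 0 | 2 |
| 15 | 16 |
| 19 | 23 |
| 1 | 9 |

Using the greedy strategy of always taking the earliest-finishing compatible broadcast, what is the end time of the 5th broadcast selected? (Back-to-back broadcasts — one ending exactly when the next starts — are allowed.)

20

Order by finish time; keep every interval that doesn't clash with the previous kept one.
By end time: (0,2), (1,9), (7,10), (11,13), (15,16), (15,18), (19,20), (19,23).
Pick (0,2); next start ≥ 2 → (7,10); next start ≥ 10 → (11,13); next start ≥ 13 → (15,16); next start ≥ 16 → (19,20).
Selected: (0,2) (7,10) (11,13) (15,16) (19,20)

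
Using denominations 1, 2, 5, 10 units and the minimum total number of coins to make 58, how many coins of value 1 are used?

Greedy: take as many of the largest coin as possible, then repeat with the remainder.
58 = 5×10 + 1×5 + 1×2 + 1×1
Count of 1: 1

1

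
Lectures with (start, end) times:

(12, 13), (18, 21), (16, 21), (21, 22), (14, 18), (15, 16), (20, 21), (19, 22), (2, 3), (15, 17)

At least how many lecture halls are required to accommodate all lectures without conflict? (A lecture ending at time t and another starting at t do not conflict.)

4

Count concurrent intervals with a sweep; the peak is the room count.
Events (time:±→running): 2:+→1 3:-→0 12:+→1 13:-→0 14:+→1 15:+→2 15:+→3 16:-→2 16:+→3 17:-→2 18:-→1 18:+→2 19:+→3 20:+→4 … peak 4.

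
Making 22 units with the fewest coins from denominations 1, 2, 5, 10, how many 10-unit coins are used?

2

Greedy: take as many of the largest coin as possible, then repeat with the remainder.
22 = 2×10 + 1×2
Count of 10: 2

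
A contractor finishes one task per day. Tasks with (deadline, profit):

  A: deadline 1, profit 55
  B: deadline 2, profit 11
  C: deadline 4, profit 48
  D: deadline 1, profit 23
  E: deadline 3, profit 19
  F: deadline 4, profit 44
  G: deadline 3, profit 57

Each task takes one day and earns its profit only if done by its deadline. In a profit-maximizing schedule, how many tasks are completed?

By profit: G(d3,57), A(d1,55), C(d4,48), F(d4,44), D(d1,23), E(d3,19), B(d2,11)
G→slot 3; A→slot 1; C→slot 4; F→slot 2; D skipped; E skipped; B skipped.
4 of 7 scheduled.

4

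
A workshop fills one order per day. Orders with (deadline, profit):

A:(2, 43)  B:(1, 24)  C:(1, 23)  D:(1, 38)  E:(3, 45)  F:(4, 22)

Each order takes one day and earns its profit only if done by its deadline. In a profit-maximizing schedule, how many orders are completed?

4

Sort by profit descending; place each in the latest free slot ≤ its deadline.
Profit order: E=45 A=43 D=38 B=24 C=23 F=22
Assign: E→slot 3, A→slot 2, D→slot 1, B skipped, C skipped, F→slot 4.
Slots: [1:D] [2:A] [3:E] [4:F]
4 of 6 scheduled.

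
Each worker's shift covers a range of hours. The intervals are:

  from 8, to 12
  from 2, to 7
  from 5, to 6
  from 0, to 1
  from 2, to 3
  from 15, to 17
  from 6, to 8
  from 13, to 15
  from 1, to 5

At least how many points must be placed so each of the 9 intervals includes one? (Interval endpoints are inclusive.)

5

By right end: [0,1]  [2,3]  [1,5]  [5,6]  [2,7]  [6,8]  [8,12]  [13,15]  [15,17]
[0,1] uncovered → point at 1; [2,3] uncovered → point at 3; [5,6] uncovered → point at 6; [8,12] uncovered → point at 12; [13,15] uncovered → point at 15.
Points: 1, 3, 6, 12, 15 (5 total).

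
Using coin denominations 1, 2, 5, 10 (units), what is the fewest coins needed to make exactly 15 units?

Use the largest denomination that fits, subtract, and repeat.
15 = 1×10 + 1×5
Total coins = 1 + 1 = 2

2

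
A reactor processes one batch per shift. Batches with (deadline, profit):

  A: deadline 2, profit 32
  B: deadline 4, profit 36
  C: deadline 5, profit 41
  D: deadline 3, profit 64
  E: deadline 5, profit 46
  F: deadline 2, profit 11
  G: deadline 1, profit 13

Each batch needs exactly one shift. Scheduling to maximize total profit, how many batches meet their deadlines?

By profit: D(d3,64), E(d5,46), C(d5,41), B(d4,36), A(d2,32), G(d1,13), F(d2,11)
D→slot 3; E→slot 5; C→slot 4; B→slot 2; A→slot 1; G skipped; F skipped.
5 of 7 scheduled.

5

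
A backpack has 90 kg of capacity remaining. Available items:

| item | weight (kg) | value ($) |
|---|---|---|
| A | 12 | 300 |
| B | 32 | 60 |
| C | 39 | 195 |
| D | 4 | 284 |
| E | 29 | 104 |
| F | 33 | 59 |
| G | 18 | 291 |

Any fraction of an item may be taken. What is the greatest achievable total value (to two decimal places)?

1130.97

Sort by value per unit weight and fill in that order.
Order: D (284/4=71.00) > A (300/12=25.00) > G (291/18=16.17) > C (195/39=5.00) > E (104/29=3.59) > B (60/32=1.88) > F (59/33=1.79)
Fill: take D (4 @ 284) → take A (12 @ 300) → take G (18 @ 291) → take C (39 @ 195) → take 17/29 of E → 60.97; 90/90 used.
Total value = 1130.97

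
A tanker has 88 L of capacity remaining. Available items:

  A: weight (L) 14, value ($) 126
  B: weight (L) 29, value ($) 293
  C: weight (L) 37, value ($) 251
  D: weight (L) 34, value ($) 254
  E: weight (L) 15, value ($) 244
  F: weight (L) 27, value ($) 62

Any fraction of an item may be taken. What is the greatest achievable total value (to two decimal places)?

Order: E (244/15=16.27) > B (293/29=10.10) > A (126/14=9.00) > D (254/34=7.47) > C (251/37=6.78) > F (62/27=2.30)
Fill: take E (15 @ 244) → take B (29 @ 293) → take A (14 @ 126) → take 30/34 of D → 224.12; 88/88 used.
Total value = 887.12

887.12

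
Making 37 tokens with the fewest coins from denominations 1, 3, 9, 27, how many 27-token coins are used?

1

37 = 1×27 + 1×9 + 1×1
Count of 27: 1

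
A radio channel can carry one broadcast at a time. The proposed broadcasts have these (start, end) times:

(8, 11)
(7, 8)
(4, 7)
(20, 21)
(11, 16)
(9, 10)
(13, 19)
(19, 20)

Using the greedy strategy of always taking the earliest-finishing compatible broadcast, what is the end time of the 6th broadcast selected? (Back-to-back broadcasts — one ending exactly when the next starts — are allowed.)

Sorted by end: (4,7)  (7,8)  (9,10)  (8,11)  (11,16)  (13,19)  (19,20)  (20,21)
take (4,7); take (7,8); take (9,10); skip (8,11); take (11,16); skip (13,19); take (19,20); take (20,21).
Selected: (4,7) (7,8) (9,10) (11,16) (19,20) (20,21)

21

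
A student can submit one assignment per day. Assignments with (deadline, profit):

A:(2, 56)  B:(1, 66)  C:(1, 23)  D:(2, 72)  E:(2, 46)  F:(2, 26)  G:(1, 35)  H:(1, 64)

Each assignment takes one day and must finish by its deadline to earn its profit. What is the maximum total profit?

Sort by profit descending; place each in the latest free slot ≤ its deadline.
Profit order: D=72 B=66 H=64 A=56 E=46 G=35 F=26 C=23
Assign: D→slot 2, B→slot 1, H skipped, A skipped, E skipped, G skipped, F skipped, C skipped.
Slots: [1:B] [2:D]
Profit = 66 + 72 = 138

138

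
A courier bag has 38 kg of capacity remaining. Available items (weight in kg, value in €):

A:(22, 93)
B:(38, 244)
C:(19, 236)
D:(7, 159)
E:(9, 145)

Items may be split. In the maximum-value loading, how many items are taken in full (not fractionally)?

Sort by value per unit weight and fill in that order.
Order: D (159/7=22.71) > E (145/9=16.11) > C (236/19=12.42) > B (244/38=6.42) > A (93/22=4.23)
Fill: take D (7 @ 159) → take E (9 @ 145) → take C (19 @ 236) → take 3/38 of B → 19.26; 38/38 used.
3 item(s) taken whole; one partial (take 3/38 of B).

3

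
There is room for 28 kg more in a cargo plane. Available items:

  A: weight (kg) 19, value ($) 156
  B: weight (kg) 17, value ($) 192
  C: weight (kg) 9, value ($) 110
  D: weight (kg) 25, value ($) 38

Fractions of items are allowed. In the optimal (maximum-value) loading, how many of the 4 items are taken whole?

2

Order: C (110/9=12.22) > B (192/17=11.29) > A (156/19=8.21) > D (38/25=1.52)
Fill: take C (9 @ 110) → take B (17 @ 192) → take 2/19 of A → 16.42; 28/28 used.
2 item(s) taken whole; one partial (take 2/19 of A).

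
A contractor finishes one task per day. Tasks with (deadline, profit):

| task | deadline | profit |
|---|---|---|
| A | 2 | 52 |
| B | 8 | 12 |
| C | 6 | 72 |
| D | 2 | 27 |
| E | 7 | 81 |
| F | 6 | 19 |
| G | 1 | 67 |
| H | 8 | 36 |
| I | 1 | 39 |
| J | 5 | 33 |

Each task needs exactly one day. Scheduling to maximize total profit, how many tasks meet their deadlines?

8

Take jobs in profit order; each goes to the latest open slot no later than its deadline.
Profit order: E=81 C=72 G=67 A=52 I=39 H=36 J=33 D=27 F=19 B=12
Assign: E→slot 7, C→slot 6, G→slot 1, A→slot 2, I skipped, H→slot 8, J→slot 5, D skipped, F→slot 4, B→slot 3.
Slots: [1:G] [2:A] [3:B] [4:F] [5:J] [6:C] [7:E] [8:H]
8 of 10 scheduled.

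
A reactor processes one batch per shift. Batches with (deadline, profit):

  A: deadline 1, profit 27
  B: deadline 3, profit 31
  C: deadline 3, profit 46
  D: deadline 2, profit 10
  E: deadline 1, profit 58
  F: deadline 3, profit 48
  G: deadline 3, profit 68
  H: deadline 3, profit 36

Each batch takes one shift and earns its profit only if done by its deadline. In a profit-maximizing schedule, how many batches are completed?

Take jobs in profit order; each goes to the latest open slot no later than its deadline.
By profit: G(d3,68), E(d1,58), F(d3,48), C(d3,46), H(d3,36), B(d3,31), A(d1,27), D(d2,10)
G→slot 3; E→slot 1; F→slot 2; C skipped; H skipped; B skipped; A skipped; D skipped.
3 of 8 scheduled.

3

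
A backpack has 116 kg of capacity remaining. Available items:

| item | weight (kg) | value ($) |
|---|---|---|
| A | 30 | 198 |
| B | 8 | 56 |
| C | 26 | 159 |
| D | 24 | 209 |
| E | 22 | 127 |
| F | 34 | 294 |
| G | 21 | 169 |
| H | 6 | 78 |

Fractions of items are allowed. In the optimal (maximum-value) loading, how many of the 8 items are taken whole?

5

Sort by value per unit weight and fill in that order.
Ratios (sorted): H 13.00, D 8.71, F 8.65, G 8.05, B 7.00, A 6.60, C 6.12, E 5.77
take H (6 @ 78); take D (24 @ 209); take F (34 @ 294); take G (21 @ 169); take B (8 @ 56); take 23/30 of A → 151.80. Capacity used 116/116.
5 item(s) taken whole; one partial (take 23/30 of A).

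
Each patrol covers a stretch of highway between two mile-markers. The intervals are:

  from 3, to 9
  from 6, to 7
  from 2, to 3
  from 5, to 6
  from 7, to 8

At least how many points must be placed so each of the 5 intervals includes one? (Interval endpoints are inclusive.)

3

Sort by right endpoint; whenever an interval is uncovered, place a point at its right end.
Sorted: [2,3] [5,6] [6,7] [7,8] [3,9]
{[2,3]} hit by 3; {[5,6],[6,7]} hit by 6; {[7,8],[3,9]} hit by 8.
Points: 3, 6, 8 (3 total).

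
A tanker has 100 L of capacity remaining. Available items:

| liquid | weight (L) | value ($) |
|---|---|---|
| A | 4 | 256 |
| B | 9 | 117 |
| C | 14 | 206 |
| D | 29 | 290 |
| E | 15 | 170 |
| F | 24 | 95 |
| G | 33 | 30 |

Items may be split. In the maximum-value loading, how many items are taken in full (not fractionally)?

6

Greedy by value/weight ratio, highest first.
Ratios (sorted): A 64.00, C 14.71, B 13.00, E 11.33, D 10.00, F 3.96, G 0.91
take A (4 @ 256); take C (14 @ 206); take B (9 @ 117); take E (15 @ 170); take D (29 @ 290); take F (24 @ 95); take 5/33 of G → 4.55. Capacity used 100/100.
6 item(s) taken whole; one partial (take 5/33 of G).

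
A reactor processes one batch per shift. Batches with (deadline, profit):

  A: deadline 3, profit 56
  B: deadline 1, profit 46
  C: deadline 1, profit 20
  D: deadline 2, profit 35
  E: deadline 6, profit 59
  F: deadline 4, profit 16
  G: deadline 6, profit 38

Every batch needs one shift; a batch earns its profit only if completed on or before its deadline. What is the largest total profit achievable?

250

Take jobs in profit order; each goes to the latest open slot no later than its deadline.
Profit order: E=59 A=56 B=46 G=38 D=35 C=20 F=16
Assign: E→slot 6, A→slot 3, B→slot 1, G→slot 5, D→slot 2, C skipped, F→slot 4.
Slots: [1:B] [2:D] [3:A] [4:F] [5:G] [6:E]
Profit = 46 + 35 + 56 + 16 + 38 + 59 = 250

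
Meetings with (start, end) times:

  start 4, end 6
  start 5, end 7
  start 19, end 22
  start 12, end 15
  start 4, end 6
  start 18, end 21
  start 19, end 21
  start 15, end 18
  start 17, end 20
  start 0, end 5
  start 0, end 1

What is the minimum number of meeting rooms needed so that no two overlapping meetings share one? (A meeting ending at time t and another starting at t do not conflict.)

The answer is the maximum number of intervals overlapping at any instant.
starts: [0, 0, 4, 4, 5, 12, 15, 17, 18, 19, 19]
ends:   [1, 5, 6, 6, 7, 15, 18, 20, 21, 21, 22]
s0→1 s0→2 e1→1 s4→2 s4→3 e5→2 s5→3 e6→2 e6→1 e7→0 s12→1 e15→0 s15→1 s17→2 e18→1 s18→2 s19→3 s19→4  — peak 4.

4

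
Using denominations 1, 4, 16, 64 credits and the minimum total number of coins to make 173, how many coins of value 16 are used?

2

Greedy: take as many of the largest coin as possible, then repeat with the remainder.
173 = 2×64 + 2×16 + 3×4 + 1×1
Count of 16: 2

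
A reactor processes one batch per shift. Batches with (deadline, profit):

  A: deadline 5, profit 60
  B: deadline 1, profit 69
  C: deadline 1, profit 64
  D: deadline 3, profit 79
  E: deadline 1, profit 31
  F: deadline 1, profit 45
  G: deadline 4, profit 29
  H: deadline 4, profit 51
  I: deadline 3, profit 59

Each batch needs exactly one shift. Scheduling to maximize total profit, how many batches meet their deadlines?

Profit order: D=79 B=69 C=64 A=60 I=59 H=51 F=45 E=31 G=29
Assign: D→slot 3, B→slot 1, C skipped, A→slot 5, I→slot 2, H→slot 4, F skipped, E skipped, G skipped.
Slots: [1:B] [2:I] [3:D] [4:H] [5:A]
5 of 9 scheduled.

5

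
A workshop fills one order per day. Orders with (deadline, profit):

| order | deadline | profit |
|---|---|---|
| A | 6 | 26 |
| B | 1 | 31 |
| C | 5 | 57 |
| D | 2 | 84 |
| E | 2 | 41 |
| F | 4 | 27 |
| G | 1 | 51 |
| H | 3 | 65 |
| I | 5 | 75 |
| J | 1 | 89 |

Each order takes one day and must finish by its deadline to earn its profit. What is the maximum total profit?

396

Sort by profit descending; place each in the latest free slot ≤ its deadline.
Profit order: J=89 D=84 I=75 H=65 C=57 G=51 E=41 B=31 F=27 A=26
Assign: J→slot 1, D→slot 2, I→slot 5, H→slot 3, C→slot 4, G skipped, E skipped, B skipped, F skipped, A→slot 6.
Slots: [1:J] [2:D] [3:H] [4:C] [5:I] [6:A]
Profit = 89 + 84 + 65 + 57 + 75 + 26 = 396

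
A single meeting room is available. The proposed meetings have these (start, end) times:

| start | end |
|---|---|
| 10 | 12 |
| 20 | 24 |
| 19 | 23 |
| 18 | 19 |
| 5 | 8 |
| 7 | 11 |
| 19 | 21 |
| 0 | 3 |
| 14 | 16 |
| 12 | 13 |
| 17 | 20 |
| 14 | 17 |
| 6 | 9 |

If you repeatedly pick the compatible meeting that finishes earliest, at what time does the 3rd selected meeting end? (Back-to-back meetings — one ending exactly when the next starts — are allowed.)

12

Greedy by earliest finish: after sorting by end time, pick each interval compatible with the last pick.
By end time: (0,3), (5,8), (6,9), (7,11), (10,12), (12,13), (14,16), (14,17), (18,19), (17,20), (19,21), (19,23), (20,24).
Pick (0,3); next start ≥ 3 → (5,8); next start ≥ 8 → (10,12); next start ≥ 12 → (12,13); next start ≥ 13 → (14,16); next start ≥ 16 → (18,19); next start ≥ 19 → (19,21).
Selected: (0,3) (5,8) (10,12) (12,13) (14,16) (18,19) (19,21)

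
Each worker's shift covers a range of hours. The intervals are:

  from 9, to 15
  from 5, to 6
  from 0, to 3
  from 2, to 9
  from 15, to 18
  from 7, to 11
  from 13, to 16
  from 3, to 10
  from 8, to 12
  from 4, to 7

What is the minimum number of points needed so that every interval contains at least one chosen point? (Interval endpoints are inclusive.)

4

Sort by right endpoint; whenever an interval is uncovered, place a point at its right end.
Sorted: [0,3] [5,6] [4,7] [2,9] [3,10] [7,11] [8,12] [9,15] [13,16] [15,18]
{[0,3]} hit by 3; {[5,6],[4,7],[2,9],[3,10]} hit by 6; {[7,11],[8,12],[9,15]} hit by 11; {[13,16],[15,18]} hit by 16.
Points: 3, 6, 11, 16 (4 total).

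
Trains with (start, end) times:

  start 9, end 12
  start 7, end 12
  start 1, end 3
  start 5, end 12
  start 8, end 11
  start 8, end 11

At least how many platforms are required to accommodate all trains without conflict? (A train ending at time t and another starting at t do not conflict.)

starts: [1, 5, 7, 8, 8, 9]
ends:   [3, 11, 11, 12, 12, 12]
s1→1 e3→0 s5→1 s7→2 s8→3 s8→4 s9→5  — peak 5.

5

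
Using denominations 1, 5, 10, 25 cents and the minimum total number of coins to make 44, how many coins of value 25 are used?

Use the largest denomination that fits, subtract, and repeat.
44 = 1×25 + 1×10 + 1×5 + 4×1
Count of 25: 1

1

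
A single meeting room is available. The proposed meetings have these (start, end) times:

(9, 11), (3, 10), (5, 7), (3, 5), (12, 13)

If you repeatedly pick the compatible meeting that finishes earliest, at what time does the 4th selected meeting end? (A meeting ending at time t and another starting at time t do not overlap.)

13

Order by finish time; keep every interval that doesn't clash with the previous kept one.
Sorted by end: (3,5)  (5,7)  (3,10)  (9,11)  (12,13)
take (3,5); take (5,7); take (9,11); take (12,13).
Selected: (3,5) (5,7) (9,11) (12,13)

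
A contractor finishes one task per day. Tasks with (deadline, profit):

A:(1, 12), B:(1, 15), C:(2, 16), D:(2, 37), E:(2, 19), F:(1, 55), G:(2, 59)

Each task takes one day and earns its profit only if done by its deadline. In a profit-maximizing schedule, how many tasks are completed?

2

Profit order: G=59 F=55 D=37 E=19 C=16 B=15 A=12
Assign: G→slot 2, F→slot 1, D skipped, E skipped, C skipped, B skipped, A skipped.
Slots: [1:F] [2:G]
2 of 7 scheduled.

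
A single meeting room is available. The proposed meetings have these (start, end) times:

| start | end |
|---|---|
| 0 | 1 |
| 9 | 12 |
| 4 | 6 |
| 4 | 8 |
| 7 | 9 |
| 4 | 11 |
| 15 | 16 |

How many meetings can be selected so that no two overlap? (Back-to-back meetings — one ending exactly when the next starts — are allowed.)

Sort by end time and greedily take each interval whose start is ≥ the last chosen end.
Sorted by end: (0,1)  (4,6)  (4,8)  (7,9)  (4,11)  (9,12)  (15,16)
take (0,1); take (4,6); take (7,9); skip (4,11); take (9,12); take (15,16).
Selected 5 meetings.

5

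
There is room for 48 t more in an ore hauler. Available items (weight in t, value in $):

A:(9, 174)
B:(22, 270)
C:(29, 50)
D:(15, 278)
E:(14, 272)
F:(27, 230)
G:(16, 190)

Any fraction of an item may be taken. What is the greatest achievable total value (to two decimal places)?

Order: E (272/14=19.43) > A (174/9=19.33) > D (278/15=18.53) > B (270/22=12.27) > G (190/16=11.88) > F (230/27=8.52) > C (50/29=1.72)
Fill: take E (14 @ 272) → take A (9 @ 174) → take D (15 @ 278) → take 10/22 of B → 122.73; 48/48 used.
Total value = 846.73

846.73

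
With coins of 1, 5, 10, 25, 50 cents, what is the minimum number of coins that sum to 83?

6

83 − 1×50→33 − 1×25→8 − 1×5→3 − 3×1→0
Total coins = 1 + 1 + 1 + 3 = 6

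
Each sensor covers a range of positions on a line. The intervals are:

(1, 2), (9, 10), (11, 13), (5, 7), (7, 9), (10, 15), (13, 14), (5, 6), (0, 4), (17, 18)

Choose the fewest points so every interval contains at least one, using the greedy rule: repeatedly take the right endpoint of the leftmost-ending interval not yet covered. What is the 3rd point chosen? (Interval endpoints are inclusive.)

9

Process intervals by earliest right end; each time one isn't hit yet, stab at its right endpoint.
By right end: [1,2]  [0,4]  [5,6]  [5,7]  [7,9]  [9,10]  [11,13]  [13,14]  [10,15]  [17,18]
[1,2] uncovered → point at 2; [5,6] uncovered → point at 6; [7,9] uncovered → point at 9; [11,13] uncovered → point at 13; [17,18] uncovered → point at 18.
Points: 2, 6, 9, 13, 18 (5 total).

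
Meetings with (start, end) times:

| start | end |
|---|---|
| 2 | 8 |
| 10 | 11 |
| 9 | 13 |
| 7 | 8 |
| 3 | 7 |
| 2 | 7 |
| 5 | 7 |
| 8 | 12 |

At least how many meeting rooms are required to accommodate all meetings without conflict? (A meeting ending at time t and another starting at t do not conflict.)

starts: [2, 2, 3, 5, 7, 8, 9, 10]
ends:   [7, 7, 7, 8, 8, 11, 12, 13]
s2→1 s2→2 s3→3 s5→4  — peak 4.

4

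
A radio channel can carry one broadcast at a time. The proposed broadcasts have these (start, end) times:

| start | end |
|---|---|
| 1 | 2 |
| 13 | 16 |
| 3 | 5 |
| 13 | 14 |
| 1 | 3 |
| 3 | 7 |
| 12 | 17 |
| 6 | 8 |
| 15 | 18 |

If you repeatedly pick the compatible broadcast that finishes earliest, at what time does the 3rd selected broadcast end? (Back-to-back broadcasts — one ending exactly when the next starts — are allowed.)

By end time: (1,2), (1,3), (3,5), (3,7), (6,8), (13,14), (13,16), (12,17), (15,18).
Pick (1,2); next start ≥ 2 → (3,5); next start ≥ 5 → (6,8); next start ≥ 8 → (13,14); next start ≥ 14 → (15,18).
Selected: (1,2) (3,5) (6,8) (13,14) (15,18)

8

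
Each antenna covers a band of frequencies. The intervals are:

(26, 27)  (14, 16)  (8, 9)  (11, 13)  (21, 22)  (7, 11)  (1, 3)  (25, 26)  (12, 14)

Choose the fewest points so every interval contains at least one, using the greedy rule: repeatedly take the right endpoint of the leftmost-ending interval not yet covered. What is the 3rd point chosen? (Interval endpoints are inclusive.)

Process intervals by earliest right end; each time one isn't hit yet, stab at its right endpoint.
Sorted: [1,3] [8,9] [7,11] [11,13] [12,14] [14,16] [21,22] [25,26] [26,27]
{[1,3]} hit by 3; {[8,9],[7,11]} hit by 9; {[11,13],[12,14]} hit by 13; {[14,16]} hit by 16; {[21,22]} hit by 22; {[25,26],[26,27]} hit by 26.
Points: 3, 9, 13, 16, 22, 26 (6 total).

13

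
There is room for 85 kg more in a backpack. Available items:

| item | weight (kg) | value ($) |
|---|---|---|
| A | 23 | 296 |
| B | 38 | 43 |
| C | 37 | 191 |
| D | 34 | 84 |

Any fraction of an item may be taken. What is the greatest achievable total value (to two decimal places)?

548.76

Order: A (296/23=12.87) > C (191/37=5.16) > D (84/34=2.47) > B (43/38=1.13)
Fill: take A (23 @ 296) → take C (37 @ 191) → take 25/34 of D → 61.76; 85/85 used.
Total value = 548.76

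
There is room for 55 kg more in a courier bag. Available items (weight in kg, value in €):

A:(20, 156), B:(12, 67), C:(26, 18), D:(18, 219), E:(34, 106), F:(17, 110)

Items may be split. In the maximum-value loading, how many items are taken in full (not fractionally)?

3

Greedy by value/weight ratio, highest first.
Ratios (sorted): D 12.17, A 7.80, F 6.47, B 5.58, E 3.12, C 0.69
take D (18 @ 219); take A (20 @ 156); take F (17 @ 110). Capacity used 55/55.
3 item(s) taken whole.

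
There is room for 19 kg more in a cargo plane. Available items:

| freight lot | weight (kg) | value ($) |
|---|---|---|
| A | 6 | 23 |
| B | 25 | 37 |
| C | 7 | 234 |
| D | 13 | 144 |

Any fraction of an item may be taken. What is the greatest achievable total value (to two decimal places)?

366.92

Greedy by value/weight ratio, highest first.
Ratios (sorted): C 33.43, D 11.08, A 3.83, B 1.48
take C (7 @ 234); take 12/13 of D → 132.92. Capacity used 19/19.
Total value = 366.92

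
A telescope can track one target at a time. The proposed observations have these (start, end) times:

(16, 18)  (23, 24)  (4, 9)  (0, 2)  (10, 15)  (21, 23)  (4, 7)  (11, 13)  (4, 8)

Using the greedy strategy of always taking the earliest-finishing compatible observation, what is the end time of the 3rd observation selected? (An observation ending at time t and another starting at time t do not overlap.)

13

By end time: (0,2), (4,7), (4,8), (4,9), (11,13), (10,15), (16,18), (21,23), (23,24).
Pick (0,2); next start ≥ 2 → (4,7); next start ≥ 7 → (11,13); next start ≥ 13 → (16,18); next start ≥ 18 → (21,23); next start ≥ 23 → (23,24).
Selected: (0,2) (4,7) (11,13) (16,18) (21,23) (23,24)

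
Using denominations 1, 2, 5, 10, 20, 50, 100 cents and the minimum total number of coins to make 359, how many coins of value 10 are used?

0

359 − 3×100→59 − 1×50→9 − 1×5→4 − 2×2→0
Count of 10: 0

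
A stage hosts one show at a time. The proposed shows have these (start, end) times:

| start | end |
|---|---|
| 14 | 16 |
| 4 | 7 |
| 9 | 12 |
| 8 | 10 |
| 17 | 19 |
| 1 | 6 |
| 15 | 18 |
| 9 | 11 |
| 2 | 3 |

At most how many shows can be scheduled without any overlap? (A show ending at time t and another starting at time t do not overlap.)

By end time: (2,3), (1,6), (4,7), (8,10), (9,11), (9,12), (14,16), (15,18), (17,19).
Pick (2,3); next start ≥ 3 → (4,7); next start ≥ 7 → (8,10); next start ≥ 10 → (14,16); next start ≥ 16 → (17,19).
Selected 5 shows.

5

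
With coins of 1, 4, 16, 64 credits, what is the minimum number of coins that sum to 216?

Greedy: take as many of the largest coin as possible, then repeat with the remainder.
216 = 3×64 + 1×16 + 2×4
Total coins = 3 + 1 + 2 = 6

6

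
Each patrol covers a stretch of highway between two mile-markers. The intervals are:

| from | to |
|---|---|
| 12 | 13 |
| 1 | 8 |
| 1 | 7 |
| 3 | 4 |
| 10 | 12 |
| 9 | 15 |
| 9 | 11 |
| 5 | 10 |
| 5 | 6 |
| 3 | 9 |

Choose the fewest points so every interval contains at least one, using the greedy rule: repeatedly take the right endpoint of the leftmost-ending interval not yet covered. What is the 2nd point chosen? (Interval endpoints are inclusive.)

6

Process intervals by earliest right end; each time one isn't hit yet, stab at its right endpoint.
By right end: [3,4]  [5,6]  [1,7]  [1,8]  [3,9]  [5,10]  [9,11]  [10,12]  [12,13]  [9,15]
[3,4] uncovered → point at 4; [5,6] uncovered → point at 6; [9,11] uncovered → point at 11; [12,13] uncovered → point at 13.
Points: 4, 6, 11, 13 (4 total).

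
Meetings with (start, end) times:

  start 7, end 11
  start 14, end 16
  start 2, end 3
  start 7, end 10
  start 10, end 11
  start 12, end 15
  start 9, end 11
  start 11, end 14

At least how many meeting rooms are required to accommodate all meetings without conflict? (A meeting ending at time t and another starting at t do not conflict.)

3

Count concurrent intervals with a sweep; the peak is the room count.
starts: [2, 7, 7, 9, 10, 11, 12, 14]
ends:   [3, 10, 11, 11, 11, 14, 15, 16]
s2→1 e3→0 s7→1 s7→2 s9→3  — peak 3.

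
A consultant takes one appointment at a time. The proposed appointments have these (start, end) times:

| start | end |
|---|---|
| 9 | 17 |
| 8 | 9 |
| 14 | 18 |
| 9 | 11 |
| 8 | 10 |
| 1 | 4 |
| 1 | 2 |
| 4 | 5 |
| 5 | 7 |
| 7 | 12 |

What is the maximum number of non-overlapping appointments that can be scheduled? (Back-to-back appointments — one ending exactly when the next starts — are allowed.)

Sorted by end: (1,2)  (1,4)  (4,5)  (5,7)  (8,9)  (8,10)  (9,11)  (7,12)  (9,17)  (14,18)
take (1,2); take (4,5); take (5,7); take (8,9); take (9,11); skip (9,17); take (14,18).
Selected 6 appointments.

6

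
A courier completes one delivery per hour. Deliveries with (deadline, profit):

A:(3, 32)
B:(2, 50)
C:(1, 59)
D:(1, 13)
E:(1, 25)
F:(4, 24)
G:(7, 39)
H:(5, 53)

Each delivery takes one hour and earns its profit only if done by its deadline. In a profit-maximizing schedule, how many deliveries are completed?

6

By profit: C(d1,59), H(d5,53), B(d2,50), G(d7,39), A(d3,32), E(d1,25), F(d4,24), D(d1,13)
C→slot 1; H→slot 5; B→slot 2; G→slot 7; A→slot 3; E skipped; F→slot 4; D skipped.
6 of 8 scheduled.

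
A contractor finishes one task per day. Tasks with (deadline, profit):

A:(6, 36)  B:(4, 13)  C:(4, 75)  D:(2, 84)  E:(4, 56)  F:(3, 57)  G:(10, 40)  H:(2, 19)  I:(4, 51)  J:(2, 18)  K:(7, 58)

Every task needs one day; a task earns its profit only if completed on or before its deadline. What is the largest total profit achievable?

406

Take jobs in profit order; each goes to the latest open slot no later than its deadline.
Profit order: D=84 C=75 K=58 F=57 E=56 I=51 G=40 A=36 H=19 J=18 B=13
Assign: D→slot 2, C→slot 4, K→slot 7, F→slot 3, E→slot 1, I skipped, G→slot 10, A→slot 6, H skipped, J skipped, B skipped.
Slots: [1:E] [2:D] [3:F] [4:C] [6:A] [7:K] [10:G]
Profit = 56 + 84 + 57 + 75 + 36 + 58 + 40 = 406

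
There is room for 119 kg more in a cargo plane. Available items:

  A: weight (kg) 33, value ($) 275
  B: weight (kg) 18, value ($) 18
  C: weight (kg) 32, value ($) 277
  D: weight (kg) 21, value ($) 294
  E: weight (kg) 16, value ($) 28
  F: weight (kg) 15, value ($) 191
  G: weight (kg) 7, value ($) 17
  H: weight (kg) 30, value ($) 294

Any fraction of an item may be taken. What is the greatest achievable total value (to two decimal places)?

1231.00

Greedy by value/weight ratio, highest first.
Ratios (sorted): D 14.00, F 12.73, H 9.80, C 8.66, A 8.33, G 2.43, E 1.75, B 1.00
take D (21 @ 294); take F (15 @ 191); take H (30 @ 294); take C (32 @ 277); take 21/33 of A → 175.00. Capacity used 119/119.
Total value = 1231.00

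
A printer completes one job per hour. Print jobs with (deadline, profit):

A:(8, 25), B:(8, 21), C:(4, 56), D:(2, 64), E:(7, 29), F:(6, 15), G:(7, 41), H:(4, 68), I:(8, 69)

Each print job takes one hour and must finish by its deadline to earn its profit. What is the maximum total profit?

Sort by profit descending; place each in the latest free slot ≤ its deadline.
By profit: I(d8,69), H(d4,68), D(d2,64), C(d4,56), G(d7,41), E(d7,29), A(d8,25), B(d8,21), F(d6,15)
I→slot 8; H→slot 4; D→slot 2; C→slot 3; G→slot 7; E→slot 6; A→slot 5; B→slot 1; F skipped.
Profit = 21 + 64 + 56 + 68 + 25 + 29 + 41 + 69 = 373

373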